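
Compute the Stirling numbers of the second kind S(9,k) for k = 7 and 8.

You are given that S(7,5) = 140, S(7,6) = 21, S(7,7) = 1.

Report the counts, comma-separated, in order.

462, 36

[8] T[8,6]:6*21+140=266 · T[8,7]:7*1+21=28 · T[8,8]:8*0+1=1
[9] T[9,7]:7*28+266=462 · T[9,8]:8*1+28=36
Read S(9,7) = 462, S(9,8) = 36.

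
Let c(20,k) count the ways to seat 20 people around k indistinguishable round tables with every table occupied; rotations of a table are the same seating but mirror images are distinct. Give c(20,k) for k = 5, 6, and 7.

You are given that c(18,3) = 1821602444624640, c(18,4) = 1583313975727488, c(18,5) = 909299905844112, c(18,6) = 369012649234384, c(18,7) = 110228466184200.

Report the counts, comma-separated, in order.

@19  (19,4):1583313975727488·18+1821602444624640→30321254007719424, (19,5):909299905844112·18+1583313975727488→17950712280921504, (19,6):369012649234384·18+909299905844112→7551527592063024, (19,7):110228466184200·18+369012649234384→2353125040549984
@20  (20,5):17950712280921504·19+30321254007719424→371384787345228000, (20,6):7551527592063024·19+17950712280921504→161429736530118960, (20,7):2353125040549984·19+7551527592063024→52260903362512720
Read c(20,5) = 371384787345228000, c(20,6) = 161429736530118960, c(20,7) = 52260903362512720.

371384787345228000, 161429736530118960, 52260903362512720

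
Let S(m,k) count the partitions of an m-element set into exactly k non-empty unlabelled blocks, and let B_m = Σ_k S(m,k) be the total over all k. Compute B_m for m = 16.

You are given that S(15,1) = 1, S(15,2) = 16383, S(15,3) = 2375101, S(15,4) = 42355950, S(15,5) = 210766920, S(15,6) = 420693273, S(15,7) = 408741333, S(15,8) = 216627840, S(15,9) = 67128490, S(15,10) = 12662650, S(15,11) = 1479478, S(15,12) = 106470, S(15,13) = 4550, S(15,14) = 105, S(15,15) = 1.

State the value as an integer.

@16  (16,1):1·1+0→1, (16,2):16383·2+1→32767, (16,3):2375101·3+16383→7141686, (16,4):42355950·4+2375101→171798901, (16,5):210766920·5+42355950→1096190550, (16,6):420693273·6+210766920→2734926558, (16,7):408741333·7+420693273→3281882604, (16,8):216627840·8+408741333→2141764053, (16,9):67128490·9+216627840→820784250, (16,10):12662650·10+67128490→193754990, (16,11):1479478·11+12662650→28936908, (16,12):106470·12+1479478→2757118, (16,13):4550·13+106470→165620, (16,14):105·14+4550→6020, (16,15):1·15+105→120, (16,16):0·16+1→1
B_16 = ΣS(16,k) = 1+32767+7141686+171798901+1096190550+2734926558+3281882604+2141764053+820784250+193754990+28936908+2757118+165620+6020+120+1 = 10480142147

10480142147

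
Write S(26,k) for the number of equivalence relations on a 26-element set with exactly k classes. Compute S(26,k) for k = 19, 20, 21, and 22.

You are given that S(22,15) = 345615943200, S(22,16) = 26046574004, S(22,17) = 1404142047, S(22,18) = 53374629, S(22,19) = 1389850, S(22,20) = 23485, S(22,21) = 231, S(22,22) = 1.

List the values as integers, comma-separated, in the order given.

i=23: T(23,16)=345615943200+16·26046574004=762361127264 | T(23,17)=26046574004+17·1404142047=49916988803 | T(23,18)=1404142047+18·53374629=2364885369 | T(23,19)=53374629+19·1389850=79781779 | T(23,20)=1389850+20·23485=1859550 | T(23,21)=23485+21·231=28336 | T(23,22)=231+22·1=253
i=24: T(24,17)=762361127264+17·49916988803=1610949936915 | T(24,18)=49916988803+18·2364885369=92484925445 | T(24,19)=2364885369+19·79781779=3880739170 | T(24,20)=79781779+20·1859550=116972779 | T(24,21)=1859550+21·28336=2454606 | T(24,22)=28336+22·253=33902
i=25: T(25,18)=1610949936915+18·92484925445=3275678594925 | T(25,19)=92484925445+19·3880739170=166218969675 | T(25,20)=3880739170+20·116972779=6220194750 | T(25,21)=116972779+21·2454606=168519505 | T(25,22)=2454606+22·33902=3200450
i=26: T(26,19)=3275678594925+19·166218969675=6433839018750 | T(26,20)=166218969675+20·6220194750=290622864675 | T(26,21)=6220194750+21·168519505=9759104355 | T(26,22)=168519505+22·3200450=238929405
Read S(26,19) = 6433839018750, S(26,20) = 290622864675, S(26,21) = 9759104355, S(26,22) = 238929405.

6433839018750, 290622864675, 9759104355, 238929405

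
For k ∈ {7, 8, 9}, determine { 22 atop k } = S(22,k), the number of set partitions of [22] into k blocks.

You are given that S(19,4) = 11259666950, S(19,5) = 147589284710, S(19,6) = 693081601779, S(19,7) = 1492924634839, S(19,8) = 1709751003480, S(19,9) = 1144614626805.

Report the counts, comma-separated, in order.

602762379967440, 1142399079991620, 1241963303533920

row 20: T[20][5]=5·147589284710+11259666950=749206090500  T[20][6]=6·693081601779+147589284710=4306078895384  T[20][7]=7·1492924634839+693081601779=11143554045652  T[20][8]=8·1709751003480+1492924634839=15170932662679  T[20][9]=9·1144614626805+1709751003480=12011282644725
row 21: T[21][6]=6·4306078895384+749206090500=26585679462804  T[21][7]=7·11143554045652+4306078895384=82310957214948  T[21][8]=8·15170932662679+11143554045652=132511015347084  T[21][9]=9·12011282644725+15170932662679=123272476465204
row 22: T[22][7]=7·82310957214948+26585679462804=602762379967440  T[22][8]=8·132511015347084+82310957214948=1142399079991620  T[22][9]=9·123272476465204+132511015347084=1241963303533920
Read S(22,7) = 602762379967440, S(22,8) = 1142399079991620, S(22,9) = 1241963303533920.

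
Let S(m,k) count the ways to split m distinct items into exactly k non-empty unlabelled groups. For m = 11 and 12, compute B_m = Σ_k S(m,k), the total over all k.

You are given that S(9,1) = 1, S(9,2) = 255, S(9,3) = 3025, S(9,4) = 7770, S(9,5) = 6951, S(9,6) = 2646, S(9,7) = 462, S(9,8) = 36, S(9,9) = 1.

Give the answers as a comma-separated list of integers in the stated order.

678570, 4213597

r10: T_10,1=1×1+0=1; T_10,2=2×255+1=511; T_10,3=3×3025+255=9330; T_10,4=4×7770+3025=34105; T_10,5=5×6951+7770=42525; T_10,6=6×2646+6951=22827; T_10,7=7×462+2646=5880; T_10,8=8×36+462=750; T_10,9=9×1+36=45; T_10,10=10×0+1=1
r11: T_11,1=1×1+0=1; T_11,2=2×511+1=1023; T_11,3=3×9330+511=28501; T_11,4=4×34105+9330=145750; T_11,5=5×42525+34105=246730; T_11,6=6×22827+42525=179487; T_11,7=7×5880+22827=63987; T_11,8=8×750+5880=11880; T_11,9=9×45+750=1155; T_11,10=10×1+45=55; T_11,11=11×0+1=1
r12: T_12,1=1×1+0=1; T_12,2=2×1023+1=2047; T_12,3=3×28501+1023=86526; T_12,4=4×145750+28501=611501; T_12,5=5×246730+145750=1379400; T_12,6=6×179487+246730=1323652; T_12,7=7×63987+179487=627396; T_12,8=8×11880+63987=159027; T_12,9=9×1155+11880=22275; T_12,10=10×55+1155=1705; T_12,11=11×1+55=66; T_12,12=12×0+1=1
B_11 = ΣS(11,k) = 1+1023+28501+145750+246730+179487+63987+11880+1155+55+1 = 678570
B_12 = ΣS(12,k) = 1+2047+86526+611501+1379400+1323652+627396+159027+22275+1705+66+1 = 4213597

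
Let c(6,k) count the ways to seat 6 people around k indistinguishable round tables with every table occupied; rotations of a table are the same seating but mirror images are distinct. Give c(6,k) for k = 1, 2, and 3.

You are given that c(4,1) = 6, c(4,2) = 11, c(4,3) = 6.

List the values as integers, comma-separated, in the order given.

120, 274, 225

@5  (5,1):6·4+0→24, (5,2):11·4+6→50, (5,3):6·4+11→35
@6  (6,1):24·5+0→120, (6,2):50·5+24→274, (6,3):35·5+50→225
Read c(6,1) = 120, c(6,2) = 274, c(6,3) = 225.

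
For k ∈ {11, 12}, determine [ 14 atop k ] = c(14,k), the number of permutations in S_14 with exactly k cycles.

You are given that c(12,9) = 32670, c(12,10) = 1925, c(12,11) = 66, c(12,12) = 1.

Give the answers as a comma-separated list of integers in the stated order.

91091, 3731

i=13: T(13,10)=32670+12·1925=55770 | T(13,11)=1925+12·66=2717 | T(13,12)=66+12·1=78
i=14: T(14,11)=55770+13·2717=91091 | T(14,12)=2717+13·78=3731
Read c(14,11) = 91091, c(14,12) = 3731.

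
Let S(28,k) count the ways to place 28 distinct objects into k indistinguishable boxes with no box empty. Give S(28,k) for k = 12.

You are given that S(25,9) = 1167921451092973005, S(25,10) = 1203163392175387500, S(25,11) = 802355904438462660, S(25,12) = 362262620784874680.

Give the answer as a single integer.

r26: T_26,10=10×1203163392175387500+1167921451092973005=13199555372846848005; T_26,11=11×802355904438462660+1203163392175387500=10029078340998476760; T_26,12=12×362262620784874680+802355904438462660=5149507353856958820
r27: T_27,11=11×10029078340998476760+13199555372846848005=123519417123830092365; T_27,12=12×5149507353856958820+10029078340998476760=71823166587281982600
r28: T_28,12=12×71823166587281982600+123519417123830092365=985397416171213883565
Read S(28,12) = 985397416171213883565.

985397416171213883565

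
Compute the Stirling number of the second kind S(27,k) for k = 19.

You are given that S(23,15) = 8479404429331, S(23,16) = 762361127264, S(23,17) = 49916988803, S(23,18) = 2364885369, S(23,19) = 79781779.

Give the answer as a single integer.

@24  (24,16):762361127264·16+8479404429331→20677182465555, (24,17):49916988803·17+762361127264→1610949936915, (24,18):2364885369·18+49916988803→92484925445, (24,19):79781779·19+2364885369→3880739170
@25  (25,17):1610949936915·17+20677182465555→48063331393110, (25,18):92484925445·18+1610949936915→3275678594925, (25,19):3880739170·19+92484925445→166218969675
@26  (26,18):3275678594925·18+48063331393110→107025546101760, (26,19):166218969675·19+3275678594925→6433839018750
@27  (27,19):6433839018750·19+107025546101760→229268487458010
Read S(27,19) = 229268487458010.

229268487458010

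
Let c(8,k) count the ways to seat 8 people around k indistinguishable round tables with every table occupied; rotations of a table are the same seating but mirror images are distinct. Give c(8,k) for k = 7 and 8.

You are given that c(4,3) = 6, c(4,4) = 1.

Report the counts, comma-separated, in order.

r5: T_5,4=4×1+6=10; T_5,5=4×0+1=1
r6: T_6,5=5×1+10=15; T_6,6=5×0+1=1
r7: T_7,6=6×1+15=21; T_7,7=6×0+1=1
r8: T_8,7=7×1+21=28; T_8,8=7×0+1=1
Read c(8,7) = 28, c(8,8) = 1.

28, 1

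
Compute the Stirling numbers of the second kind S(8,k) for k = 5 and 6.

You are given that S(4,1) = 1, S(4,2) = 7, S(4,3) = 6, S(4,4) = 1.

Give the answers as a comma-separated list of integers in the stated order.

1050, 266

i=5: T(5,2)=1+2·7=15 | T(5,3)=7+3·6=25 | T(5,4)=6+4·1=10 | T(5,5)=1+5·0=1
i=6: T(6,3)=15+3·25=90 | T(6,4)=25+4·10=65 | T(6,5)=10+5·1=15 | T(6,6)=1+6·0=1
i=7: T(7,4)=90+4·65=350 | T(7,5)=65+5·15=140 | T(7,6)=15+6·1=21
i=8: T(8,5)=350+5·140=1050 | T(8,6)=140+6·21=266
Read S(8,5) = 1050, S(8,6) = 266.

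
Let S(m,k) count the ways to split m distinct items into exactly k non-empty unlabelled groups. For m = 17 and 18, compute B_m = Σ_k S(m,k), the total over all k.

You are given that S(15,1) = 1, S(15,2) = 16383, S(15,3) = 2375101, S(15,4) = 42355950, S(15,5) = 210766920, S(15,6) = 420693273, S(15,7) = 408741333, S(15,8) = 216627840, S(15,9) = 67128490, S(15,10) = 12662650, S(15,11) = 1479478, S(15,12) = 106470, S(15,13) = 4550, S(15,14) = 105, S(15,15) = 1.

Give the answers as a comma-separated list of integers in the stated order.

i=16: T(16,1)=0+1·1=1 | T(16,2)=1+2·16383=32767 | T(16,3)=16383+3·2375101=7141686 | T(16,4)=2375101+4·42355950=171798901 | T(16,5)=42355950+5·210766920=1096190550 | T(16,6)=210766920+6·420693273=2734926558 | T(16,7)=420693273+7·408741333=3281882604 | T(16,8)=408741333+8·216627840=2141764053 | T(16,9)=216627840+9·67128490=820784250 | T(16,10)=67128490+10·12662650=193754990 | T(16,11)=12662650+11·1479478=28936908 | T(16,12)=1479478+12·106470=2757118 | T(16,13)=106470+13·4550=165620 | T(16,14)=4550+14·105=6020 | T(16,15)=105+15·1=120 | T(16,16)=1+16·0=1
i=17: T(17,1)=0+1·1=1 | T(17,2)=1+2·32767=65535 | T(17,3)=32767+3·7141686=21457825 | T(17,4)=7141686+4·171798901=694337290 | T(17,5)=171798901+5·1096190550=5652751651 | T(17,6)=1096190550+6·2734926558=17505749898 | T(17,7)=2734926558+7·3281882604=25708104786 | T(17,8)=3281882604+8·2141764053=20415995028 | T(17,9)=2141764053+9·820784250=9528822303 | T(17,10)=820784250+10·193754990=2758334150 | T(17,11)=193754990+11·28936908=512060978 | T(17,12)=28936908+12·2757118=62022324 | T(17,13)=2757118+13·165620=4910178 | T(17,14)=165620+14·6020=249900 | T(17,15)=6020+15·120=7820 | T(17,16)=120+16·1=136 | T(17,17)=1+17·0=1
i=18: T(18,1)=0+1·1=1 | T(18,2)=1+2·65535=131071 | T(18,3)=65535+3·21457825=64439010 | T(18,4)=21457825+4·694337290=2798806985 | T(18,5)=694337290+5·5652751651=28958095545 | T(18,6)=5652751651+6·17505749898=110687251039 | T(18,7)=17505749898+7·25708104786=197462483400 | T(18,8)=25708104786+8·20415995028=189036065010 | T(18,9)=20415995028+9·9528822303=106175395755 | T(18,10)=9528822303+10·2758334150=37112163803 | T(18,11)=2758334150+11·512060978=8391004908 | T(18,12)=512060978+12·62022324=1256328866 | T(18,13)=62022324+13·4910178=125854638 | T(18,14)=4910178+14·249900=8408778 | T(18,15)=249900+15·7820=367200 | T(18,16)=7820+16·136=9996 | T(18,17)=136+17·1=153 | T(18,18)=1+18·0=1
B_17 = ΣS(17,k) = 1+65535+21457825+694337290+5652751651+17505749898+25708104786+20415995028+9528822303+2758334150+512060978+62022324+4910178+249900+7820+136+1 = 82864869804
B_18 = ΣS(18,k) = 1+131071+64439010+2798806985+28958095545+110687251039+197462483400+189036065010+106175395755+37112163803+8391004908+1256328866+125854638+8408778+367200+9996+153+1 = 682076806159

82864869804, 682076806159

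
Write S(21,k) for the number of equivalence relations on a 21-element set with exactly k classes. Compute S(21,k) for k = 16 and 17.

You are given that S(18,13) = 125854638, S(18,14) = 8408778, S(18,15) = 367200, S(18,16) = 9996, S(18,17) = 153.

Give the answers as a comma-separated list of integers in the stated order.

809944464, 34952799

row 19: T[19][14]=14·8408778+125854638=243577530  T[19][15]=15·367200+8408778=13916778  T[19][16]=16·9996+367200=527136  T[19][17]=17·153+9996=12597
row 20: T[20][15]=15·13916778+243577530=452329200  T[20][16]=16·527136+13916778=22350954  T[20][17]=17·12597+527136=741285
row 21: T[21][16]=16·22350954+452329200=809944464  T[21][17]=17·741285+22350954=34952799
Read S(21,16) = 809944464, S(21,17) = 34952799.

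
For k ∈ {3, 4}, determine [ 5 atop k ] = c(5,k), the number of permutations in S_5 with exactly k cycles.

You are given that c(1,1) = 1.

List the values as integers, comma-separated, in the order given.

r2: T_2,1=1×1+0=1; T_2,2=1×0+1=1
r3: T_3,1=2×1+0=2; T_3,2=2×1+1=3; T_3,3=2×0+1=1
r4: T_4,2=3×3+2=11; T_4,3=3×1+3=6; T_4,4=3×0+1=1
r5: T_5,3=4×6+11=35; T_5,4=4×1+6=10
Read c(5,3) = 35, c(5,4) = 10.

35, 10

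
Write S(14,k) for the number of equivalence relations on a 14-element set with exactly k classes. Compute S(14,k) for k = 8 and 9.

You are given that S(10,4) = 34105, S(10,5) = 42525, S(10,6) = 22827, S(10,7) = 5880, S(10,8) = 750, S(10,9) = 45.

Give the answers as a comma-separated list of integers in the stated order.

20912320, 5135130

@11  (11,5):42525·5+34105→246730, (11,6):22827·6+42525→179487, (11,7):5880·7+22827→63987, (11,8):750·8+5880→11880, (11,9):45·9+750→1155
@12  (12,6):179487·6+246730→1323652, (12,7):63987·7+179487→627396, (12,8):11880·8+63987→159027, (12,9):1155·9+11880→22275
@13  (13,7):627396·7+1323652→5715424, (13,8):159027·8+627396→1899612, (13,9):22275·9+159027→359502
@14  (14,8):1899612·8+5715424→20912320, (14,9):359502·9+1899612→5135130
Read S(14,8) = 20912320, S(14,9) = 5135130.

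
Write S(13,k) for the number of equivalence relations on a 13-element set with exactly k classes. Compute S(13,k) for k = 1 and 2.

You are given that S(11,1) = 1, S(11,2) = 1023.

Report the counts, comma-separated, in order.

1, 4095

i=12: T(12,1)=0+1·1=1 | T(12,2)=1+2·1023=2047
i=13: T(13,1)=0+1·1=1 | T(13,2)=1+2·2047=4095
Read S(13,1) = 1, S(13,2) = 4095.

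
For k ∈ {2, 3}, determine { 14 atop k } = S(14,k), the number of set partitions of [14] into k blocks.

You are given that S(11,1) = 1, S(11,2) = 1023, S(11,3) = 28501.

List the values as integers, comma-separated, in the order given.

i=12: T(12,1)=0+1·1=1 | T(12,2)=1+2·1023=2047 | T(12,3)=1023+3·28501=86526
i=13: T(13,1)=0+1·1=1 | T(13,2)=1+2·2047=4095 | T(13,3)=2047+3·86526=261625
i=14: T(14,2)=1+2·4095=8191 | T(14,3)=4095+3·261625=788970
Read S(14,2) = 8191, S(14,3) = 788970.

8191, 788970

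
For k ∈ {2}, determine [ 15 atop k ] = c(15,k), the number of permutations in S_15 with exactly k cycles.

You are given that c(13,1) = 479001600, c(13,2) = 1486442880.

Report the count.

row 14: T[14][1]=13·479001600+0=6227020800  T[14][2]=13·1486442880+479001600=19802759040
row 15: T[15][2]=14·19802759040+6227020800=283465647360
Read c(15,2) = 283465647360.

283465647360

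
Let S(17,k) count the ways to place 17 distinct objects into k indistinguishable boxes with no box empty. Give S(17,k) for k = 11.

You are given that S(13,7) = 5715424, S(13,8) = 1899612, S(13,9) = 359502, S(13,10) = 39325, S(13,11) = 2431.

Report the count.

512060978

i=14: T(14,8)=5715424+8·1899612=20912320 | T(14,9)=1899612+9·359502=5135130 | T(14,10)=359502+10·39325=752752 | T(14,11)=39325+11·2431=66066
i=15: T(15,9)=20912320+9·5135130=67128490 | T(15,10)=5135130+10·752752=12662650 | T(15,11)=752752+11·66066=1479478
i=16: T(16,10)=67128490+10·12662650=193754990 | T(16,11)=12662650+11·1479478=28936908
i=17: T(17,11)=193754990+11·28936908=512060978
Read S(17,11) = 512060978.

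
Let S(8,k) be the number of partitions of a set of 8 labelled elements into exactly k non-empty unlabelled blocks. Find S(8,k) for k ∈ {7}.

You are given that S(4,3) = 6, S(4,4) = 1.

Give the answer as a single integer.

row 5: T[5][4]=4·1+6=10  T[5][5]=5·0+1=1
row 6: T[6][5]=5·1+10=15  T[6][6]=6·0+1=1
row 7: T[7][6]=6·1+15=21  T[7][7]=7·0+1=1
row 8: T[8][7]=7·1+21=28
Read S(8,7) = 28.

28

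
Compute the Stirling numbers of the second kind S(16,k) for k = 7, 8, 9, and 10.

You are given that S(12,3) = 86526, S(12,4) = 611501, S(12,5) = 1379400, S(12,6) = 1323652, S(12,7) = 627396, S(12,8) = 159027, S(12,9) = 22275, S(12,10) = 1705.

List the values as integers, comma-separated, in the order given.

3281882604, 2141764053, 820784250, 193754990

@13  (13,4):611501·4+86526→2532530, (13,5):1379400·5+611501→7508501, (13,6):1323652·6+1379400→9321312, (13,7):627396·7+1323652→5715424, (13,8):159027·8+627396→1899612, (13,9):22275·9+159027→359502, (13,10):1705·10+22275→39325
@14  (14,5):7508501·5+2532530→40075035, (14,6):9321312·6+7508501→63436373, (14,7):5715424·7+9321312→49329280, (14,8):1899612·8+5715424→20912320, (14,9):359502·9+1899612→5135130, (14,10):39325·10+359502→752752
@15  (15,6):63436373·6+40075035→420693273, (15,7):49329280·7+63436373→408741333, (15,8):20912320·8+49329280→216627840, (15,9):5135130·9+20912320→67128490, (15,10):752752·10+5135130→12662650
@16  (16,7):408741333·7+420693273→3281882604, (16,8):216627840·8+408741333→2141764053, (16,9):67128490·9+216627840→820784250, (16,10):12662650·10+67128490→193754990
Read S(16,7) = 3281882604, S(16,8) = 2141764053, S(16,9) = 820784250, S(16,10) = 193754990.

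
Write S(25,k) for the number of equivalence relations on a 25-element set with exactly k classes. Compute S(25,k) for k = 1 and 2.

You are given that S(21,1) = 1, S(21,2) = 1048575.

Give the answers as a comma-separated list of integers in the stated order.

[22] T[22,1]:1*1+0=1 · T[22,2]:2*1048575+1=2097151
[23] T[23,1]:1*1+0=1 · T[23,2]:2*2097151+1=4194303
[24] T[24,1]:1*1+0=1 · T[24,2]:2*4194303+1=8388607
[25] T[25,1]:1*1+0=1 · T[25,2]:2*8388607+1=16777215
Read S(25,1) = 1, S(25,2) = 16777215.

1, 16777215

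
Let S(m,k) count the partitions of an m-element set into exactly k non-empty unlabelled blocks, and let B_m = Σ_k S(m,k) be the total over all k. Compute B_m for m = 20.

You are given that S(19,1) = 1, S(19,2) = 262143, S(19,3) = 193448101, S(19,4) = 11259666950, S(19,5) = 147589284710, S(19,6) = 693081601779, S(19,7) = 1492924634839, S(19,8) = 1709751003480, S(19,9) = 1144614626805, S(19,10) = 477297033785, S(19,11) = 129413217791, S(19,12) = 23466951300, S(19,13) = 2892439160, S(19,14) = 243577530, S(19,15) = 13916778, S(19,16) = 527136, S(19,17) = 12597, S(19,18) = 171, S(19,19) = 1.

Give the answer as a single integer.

[20] T[20,1]:1*1+0=1 · T[20,2]:2*262143+1=524287 · T[20,3]:3*193448101+262143=580606446 · T[20,4]:4*11259666950+193448101=45232115901 · T[20,5]:5*147589284710+11259666950=749206090500 · T[20,6]:6*693081601779+147589284710=4306078895384 · T[20,7]:7*1492924634839+693081601779=11143554045652 · T[20,8]:8*1709751003480+1492924634839=15170932662679 · T[20,9]:9*1144614626805+1709751003480=12011282644725 · T[20,10]:10*477297033785+1144614626805=5917584964655 · T[20,11]:11*129413217791+477297033785=1900842429486 · T[20,12]:12*23466951300+129413217791=411016633391 · T[20,13]:13*2892439160+23466951300=61068660380 · T[20,14]:14*243577530+2892439160=6302524580 · T[20,15]:15*13916778+243577530=452329200 · T[20,16]:16*527136+13916778=22350954 · T[20,17]:17*12597+527136=741285 · T[20,18]:18*171+12597=15675 · T[20,19]:19*1+171=190 · T[20,20]:20*0+1=1
B_20 = ΣS(20,k) = 1+524287+580606446+45232115901+749206090500+4306078895384+11143554045652+15170932662679+12011282644725+5917584964655+1900842429486+411016633391+61068660380+6302524580+452329200+22350954+741285+15675+190+1 = 51724158235372

51724158235372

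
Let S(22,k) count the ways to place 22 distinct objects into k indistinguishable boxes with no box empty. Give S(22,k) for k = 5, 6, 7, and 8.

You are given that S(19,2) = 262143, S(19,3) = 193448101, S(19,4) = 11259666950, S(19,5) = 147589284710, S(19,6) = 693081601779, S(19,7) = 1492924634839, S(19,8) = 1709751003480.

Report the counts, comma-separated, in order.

19137821912055, 163305339345225, 602762379967440, 1142399079991620

[20] T[20,3]:3*193448101+262143=580606446 · T[20,4]:4*11259666950+193448101=45232115901 · T[20,5]:5*147589284710+11259666950=749206090500 · T[20,6]:6*693081601779+147589284710=4306078895384 · T[20,7]:7*1492924634839+693081601779=11143554045652 · T[20,8]:8*1709751003480+1492924634839=15170932662679
[21] T[21,4]:4*45232115901+580606446=181509070050 · T[21,5]:5*749206090500+45232115901=3791262568401 · T[21,6]:6*4306078895384+749206090500=26585679462804 · T[21,7]:7*11143554045652+4306078895384=82310957214948 · T[21,8]:8*15170932662679+11143554045652=132511015347084
[22] T[22,5]:5*3791262568401+181509070050=19137821912055 · T[22,6]:6*26585679462804+3791262568401=163305339345225 · T[22,7]:7*82310957214948+26585679462804=602762379967440 · T[22,8]:8*132511015347084+82310957214948=1142399079991620
Read S(22,5) = 19137821912055, S(22,6) = 163305339345225, S(22,7) = 602762379967440, S(22,8) = 1142399079991620.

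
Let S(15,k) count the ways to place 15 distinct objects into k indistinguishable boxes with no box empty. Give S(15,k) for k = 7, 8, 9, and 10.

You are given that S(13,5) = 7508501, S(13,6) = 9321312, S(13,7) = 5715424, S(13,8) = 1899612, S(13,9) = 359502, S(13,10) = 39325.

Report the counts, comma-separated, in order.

408741333, 216627840, 67128490, 12662650

r14: T_14,6=6×9321312+7508501=63436373; T_14,7=7×5715424+9321312=49329280; T_14,8=8×1899612+5715424=20912320; T_14,9=9×359502+1899612=5135130; T_14,10=10×39325+359502=752752
r15: T_15,7=7×49329280+63436373=408741333; T_15,8=8×20912320+49329280=216627840; T_15,9=9×5135130+20912320=67128490; T_15,10=10×752752+5135130=12662650
Read S(15,7) = 408741333, S(15,8) = 216627840, S(15,9) = 67128490, S(15,10) = 12662650.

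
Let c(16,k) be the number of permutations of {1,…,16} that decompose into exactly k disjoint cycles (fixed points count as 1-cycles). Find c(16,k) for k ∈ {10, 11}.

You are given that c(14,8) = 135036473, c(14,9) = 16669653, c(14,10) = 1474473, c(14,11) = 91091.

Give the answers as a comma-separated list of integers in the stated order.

row 15: T[15][9]=14·16669653+135036473=368411615  T[15][10]=14·1474473+16669653=37312275  T[15][11]=14·91091+1474473=2749747
row 16: T[16][10]=15·37312275+368411615=928095740  T[16][11]=15·2749747+37312275=78558480
Read c(16,10) = 928095740, c(16,11) = 78558480.

928095740, 78558480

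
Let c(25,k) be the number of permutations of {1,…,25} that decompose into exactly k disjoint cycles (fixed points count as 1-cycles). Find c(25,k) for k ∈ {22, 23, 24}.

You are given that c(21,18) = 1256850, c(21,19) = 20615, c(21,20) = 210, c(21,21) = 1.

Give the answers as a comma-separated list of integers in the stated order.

3795000, 42550, 300

[22] T[22,19]:21*20615+1256850=1689765 · T[22,20]:21*210+20615=25025 · T[22,21]:21*1+210=231 · T[22,22]:21*0+1=1
[23] T[23,20]:22*25025+1689765=2240315 · T[23,21]:22*231+25025=30107 · T[23,22]:22*1+231=253 · T[23,23]:22*0+1=1
[24] T[24,21]:23*30107+2240315=2932776 · T[24,22]:23*253+30107=35926 · T[24,23]:23*1+253=276 · T[24,24]:23*0+1=1
[25] T[25,22]:24*35926+2932776=3795000 · T[25,23]:24*276+35926=42550 · T[25,24]:24*1+276=300
Read c(25,22) = 3795000, c(25,23) = 42550, c(25,24) = 300.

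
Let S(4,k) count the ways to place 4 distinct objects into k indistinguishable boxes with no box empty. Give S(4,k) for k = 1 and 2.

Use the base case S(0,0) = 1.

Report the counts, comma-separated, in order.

i=1: T(1,1)=1+1·0=1
i=2: T(2,1)=0+1·1=1 | T(2,2)=1+2·0=1
i=3: T(3,1)=0+1·1=1 | T(3,2)=1+2·1=3
i=4: T(4,1)=0+1·1=1 | T(4,2)=1+2·3=7
Read S(4,1) = 1, S(4,2) = 7.

1, 7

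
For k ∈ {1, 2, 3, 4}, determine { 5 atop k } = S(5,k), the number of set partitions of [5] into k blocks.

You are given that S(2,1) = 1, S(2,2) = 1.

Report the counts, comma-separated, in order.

row 3: T[3][1]=1·1+0=1  T[3][2]=2·1+1=3  T[3][3]=3·0+1=1
row 4: T[4][1]=1·1+0=1  T[4][2]=2·3+1=7  T[4][3]=3·1+3=6  T[4][4]=4·0+1=1
row 5: T[5][1]=1·1+0=1  T[5][2]=2·7+1=15  T[5][3]=3·6+7=25  T[5][4]=4·1+6=10
Read S(5,1) = 1, S(5,2) = 15, S(5,3) = 25, S(5,4) = 10.

1, 15, 25, 10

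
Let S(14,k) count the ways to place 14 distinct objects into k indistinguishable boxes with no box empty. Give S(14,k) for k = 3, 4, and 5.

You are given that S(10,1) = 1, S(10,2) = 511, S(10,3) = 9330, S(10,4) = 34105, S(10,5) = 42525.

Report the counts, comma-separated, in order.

788970, 10391745, 40075035

r11: T_11,1=1×1+0=1; T_11,2=2×511+1=1023; T_11,3=3×9330+511=28501; T_11,4=4×34105+9330=145750; T_11,5=5×42525+34105=246730
r12: T_12,1=1×1+0=1; T_12,2=2×1023+1=2047; T_12,3=3×28501+1023=86526; T_12,4=4×145750+28501=611501; T_12,5=5×246730+145750=1379400
r13: T_13,2=2×2047+1=4095; T_13,3=3×86526+2047=261625; T_13,4=4×611501+86526=2532530; T_13,5=5×1379400+611501=7508501
r14: T_14,3=3×261625+4095=788970; T_14,4=4×2532530+261625=10391745; T_14,5=5×7508501+2532530=40075035
Read S(14,3) = 788970, S(14,4) = 10391745, S(14,5) = 40075035.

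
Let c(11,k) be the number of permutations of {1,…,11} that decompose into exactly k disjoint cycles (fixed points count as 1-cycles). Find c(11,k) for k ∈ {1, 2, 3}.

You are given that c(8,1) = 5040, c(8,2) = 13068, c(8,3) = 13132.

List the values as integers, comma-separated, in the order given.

r9: T_9,1=8×5040+0=40320; T_9,2=8×13068+5040=109584; T_9,3=8×13132+13068=118124
r10: T_10,1=9×40320+0=362880; T_10,2=9×109584+40320=1026576; T_10,3=9×118124+109584=1172700
r11: T_11,1=10×362880+0=3628800; T_11,2=10×1026576+362880=10628640; T_11,3=10×1172700+1026576=12753576
Read c(11,1) = 3628800, c(11,2) = 10628640, c(11,3) = 12753576.

3628800, 10628640, 12753576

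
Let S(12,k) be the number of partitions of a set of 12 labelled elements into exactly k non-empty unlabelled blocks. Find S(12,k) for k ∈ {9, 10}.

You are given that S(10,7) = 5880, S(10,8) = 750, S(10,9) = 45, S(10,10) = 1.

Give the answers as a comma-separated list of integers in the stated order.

22275, 1705

@11  (11,8):750·8+5880→11880, (11,9):45·9+750→1155, (11,10):1·10+45→55
@12  (12,9):1155·9+11880→22275, (12,10):55·10+1155→1705
Read S(12,9) = 22275, S(12,10) = 1705.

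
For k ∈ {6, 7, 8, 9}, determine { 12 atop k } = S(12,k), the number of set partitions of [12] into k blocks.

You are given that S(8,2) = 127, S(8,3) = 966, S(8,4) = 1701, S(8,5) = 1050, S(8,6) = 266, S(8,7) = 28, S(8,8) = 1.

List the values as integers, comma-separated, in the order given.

i=9: T(9,3)=127+3·966=3025 | T(9,4)=966+4·1701=7770 | T(9,5)=1701+5·1050=6951 | T(9,6)=1050+6·266=2646 | T(9,7)=266+7·28=462 | T(9,8)=28+8·1=36 | T(9,9)=1+9·0=1
i=10: T(10,4)=3025+4·7770=34105 | T(10,5)=7770+5·6951=42525 | T(10,6)=6951+6·2646=22827 | T(10,7)=2646+7·462=5880 | T(10,8)=462+8·36=750 | T(10,9)=36+9·1=45
i=11: T(11,5)=34105+5·42525=246730 | T(11,6)=42525+6·22827=179487 | T(11,7)=22827+7·5880=63987 | T(11,8)=5880+8·750=11880 | T(11,9)=750+9·45=1155
i=12: T(12,6)=246730+6·179487=1323652 | T(12,7)=179487+7·63987=627396 | T(12,8)=63987+8·11880=159027 | T(12,9)=11880+9·1155=22275
Read S(12,6) = 1323652, S(12,7) = 627396, S(12,8) = 159027, S(12,9) = 22275.

1323652, 627396, 159027, 22275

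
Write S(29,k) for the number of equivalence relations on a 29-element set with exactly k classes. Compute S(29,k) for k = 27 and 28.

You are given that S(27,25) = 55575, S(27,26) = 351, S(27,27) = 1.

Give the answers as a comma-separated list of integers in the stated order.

74907, 406

r28: T_28,26=26×351+55575=64701; T_28,27=27×1+351=378; T_28,28=28×0+1=1
r29: T_29,27=27×378+64701=74907; T_29,28=28×1+378=406
Read S(29,27) = 74907, S(29,28) = 406.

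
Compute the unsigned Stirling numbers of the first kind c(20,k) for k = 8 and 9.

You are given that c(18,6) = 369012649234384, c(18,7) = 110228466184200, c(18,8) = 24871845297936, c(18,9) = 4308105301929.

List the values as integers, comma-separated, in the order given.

r19: T_19,7=18×110228466184200+369012649234384=2353125040549984; T_19,8=18×24871845297936+110228466184200=557921681547048; T_19,9=18×4308105301929+24871845297936=102417740732658
r20: T_20,8=19×557921681547048+2353125040549984=12953636989943896; T_20,9=19×102417740732658+557921681547048=2503858755467550
Read c(20,8) = 12953636989943896, c(20,9) = 2503858755467550.

12953636989943896, 2503858755467550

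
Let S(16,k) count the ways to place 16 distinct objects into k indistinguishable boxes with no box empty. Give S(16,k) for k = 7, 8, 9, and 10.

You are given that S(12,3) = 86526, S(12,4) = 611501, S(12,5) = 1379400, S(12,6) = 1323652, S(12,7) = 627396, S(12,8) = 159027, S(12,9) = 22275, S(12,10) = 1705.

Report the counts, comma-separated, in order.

3281882604, 2141764053, 820784250, 193754990

i=13: T(13,4)=86526+4·611501=2532530 | T(13,5)=611501+5·1379400=7508501 | T(13,6)=1379400+6·1323652=9321312 | T(13,7)=1323652+7·627396=5715424 | T(13,8)=627396+8·159027=1899612 | T(13,9)=159027+9·22275=359502 | T(13,10)=22275+10·1705=39325
i=14: T(14,5)=2532530+5·7508501=40075035 | T(14,6)=7508501+6·9321312=63436373 | T(14,7)=9321312+7·5715424=49329280 | T(14,8)=5715424+8·1899612=20912320 | T(14,9)=1899612+9·359502=5135130 | T(14,10)=359502+10·39325=752752
i=15: T(15,6)=40075035+6·63436373=420693273 | T(15,7)=63436373+7·49329280=408741333 | T(15,8)=49329280+8·20912320=216627840 | T(15,9)=20912320+9·5135130=67128490 | T(15,10)=5135130+10·752752=12662650
i=16: T(16,7)=420693273+7·408741333=3281882604 | T(16,8)=408741333+8·216627840=2141764053 | T(16,9)=216627840+9·67128490=820784250 | T(16,10)=67128490+10·12662650=193754990
Read S(16,7) = 3281882604, S(16,8) = 2141764053, S(16,9) = 820784250, S(16,10) = 193754990.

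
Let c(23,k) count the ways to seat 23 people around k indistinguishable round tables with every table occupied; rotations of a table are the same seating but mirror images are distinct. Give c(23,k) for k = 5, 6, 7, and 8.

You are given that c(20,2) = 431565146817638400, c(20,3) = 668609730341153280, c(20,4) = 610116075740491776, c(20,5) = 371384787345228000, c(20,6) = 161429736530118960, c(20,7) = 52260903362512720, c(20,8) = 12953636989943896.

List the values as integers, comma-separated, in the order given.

4280722865357147142912, 2021687376910682741568, 720308216440924653696, 199321978221066137360

@21  (21,3):668609730341153280·20+431565146817638400→13803759753640704000, (21,4):610116075740491776·20+668609730341153280→12870931245150988800, (21,5):371384787345228000·20+610116075740491776→8037811822645051776, (21,6):161429736530118960·20+371384787345228000→3599979517947607200, (21,7):52260903362512720·20+161429736530118960→1206647803780373360, (21,8):12953636989943896·20+52260903362512720→311333643161390640
@22  (22,4):12870931245150988800·21+13803759753640704000→284093315901811468800, (22,5):8037811822645051776·21+12870931245150988800→181664979520697076096, (22,6):3599979517947607200·21+8037811822645051776→83637381699544802976, (22,7):1206647803780373360·21+3599979517947607200→28939583397335447760, (22,8):311333643161390640·21+1206647803780373360→7744654310169576800
@23  (23,5):181664979520697076096·22+284093315901811468800→4280722865357147142912, (23,6):83637381699544802976·22+181664979520697076096→2021687376910682741568, (23,7):28939583397335447760·22+83637381699544802976→720308216440924653696, (23,8):7744654310169576800·22+28939583397335447760→199321978221066137360
Read c(23,5) = 4280722865357147142912, c(23,6) = 2021687376910682741568, c(23,7) = 720308216440924653696, c(23,8) = 199321978221066137360.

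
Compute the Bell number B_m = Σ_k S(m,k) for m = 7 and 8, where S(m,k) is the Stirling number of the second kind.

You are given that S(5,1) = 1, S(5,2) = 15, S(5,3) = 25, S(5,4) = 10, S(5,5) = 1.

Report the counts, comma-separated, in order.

877, 4140

i=6: T(6,1)=0+1·1=1 | T(6,2)=1+2·15=31 | T(6,3)=15+3·25=90 | T(6,4)=25+4·10=65 | T(6,5)=10+5·1=15 | T(6,6)=1+6·0=1
i=7: T(7,1)=0+1·1=1 | T(7,2)=1+2·31=63 | T(7,3)=31+3·90=301 | T(7,4)=90+4·65=350 | T(7,5)=65+5·15=140 | T(7,6)=15+6·1=21 | T(7,7)=1+7·0=1
i=8: T(8,1)=0+1·1=1 | T(8,2)=1+2·63=127 | T(8,3)=63+3·301=966 | T(8,4)=301+4·350=1701 | T(8,5)=350+5·140=1050 | T(8,6)=140+6·21=266 | T(8,7)=21+7·1=28 | T(8,8)=1+8·0=1
B_7 = ΣS(7,k) = 1+63+301+350+140+21+1 = 877
B_8 = ΣS(8,k) = 1+127+966+1701+1050+266+28+1 = 4140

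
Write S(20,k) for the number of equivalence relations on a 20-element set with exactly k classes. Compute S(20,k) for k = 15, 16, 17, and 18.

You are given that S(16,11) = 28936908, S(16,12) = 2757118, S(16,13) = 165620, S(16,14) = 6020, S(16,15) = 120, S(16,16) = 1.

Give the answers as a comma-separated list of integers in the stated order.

i=17: T(17,12)=28936908+12·2757118=62022324 | T(17,13)=2757118+13·165620=4910178 | T(17,14)=165620+14·6020=249900 | T(17,15)=6020+15·120=7820 | T(17,16)=120+16·1=136 | T(17,17)=1+17·0=1
i=18: T(18,13)=62022324+13·4910178=125854638 | T(18,14)=4910178+14·249900=8408778 | T(18,15)=249900+15·7820=367200 | T(18,16)=7820+16·136=9996 | T(18,17)=136+17·1=153 | T(18,18)=1+18·0=1
i=19: T(19,14)=125854638+14·8408778=243577530 | T(19,15)=8408778+15·367200=13916778 | T(19,16)=367200+16·9996=527136 | T(19,17)=9996+17·153=12597 | T(19,18)=153+18·1=171
i=20: T(20,15)=243577530+15·13916778=452329200 | T(20,16)=13916778+16·527136=22350954 | T(20,17)=527136+17·12597=741285 | T(20,18)=12597+18·171=15675
Read S(20,15) = 452329200, S(20,16) = 22350954, S(20,17) = 741285, S(20,18) = 15675.

452329200, 22350954, 741285, 15675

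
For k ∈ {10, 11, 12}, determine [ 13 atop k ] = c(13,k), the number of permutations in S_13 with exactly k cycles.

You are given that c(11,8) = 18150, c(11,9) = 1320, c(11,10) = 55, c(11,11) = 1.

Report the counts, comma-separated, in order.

55770, 2717, 78

i=12: T(12,9)=18150+11·1320=32670 | T(12,10)=1320+11·55=1925 | T(12,11)=55+11·1=66 | T(12,12)=1+11·0=1
i=13: T(13,10)=32670+12·1925=55770 | T(13,11)=1925+12·66=2717 | T(13,12)=66+12·1=78
Read c(13,10) = 55770, c(13,11) = 2717, c(13,12) = 78.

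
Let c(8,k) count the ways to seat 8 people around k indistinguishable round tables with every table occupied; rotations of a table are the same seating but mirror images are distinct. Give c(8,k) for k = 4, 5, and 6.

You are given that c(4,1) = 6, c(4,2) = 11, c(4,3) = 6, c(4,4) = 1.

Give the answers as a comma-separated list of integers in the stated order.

row 5: T[5][1]=4·6+0=24  T[5][2]=4·11+6=50  T[5][3]=4·6+11=35  T[5][4]=4·1+6=10  T[5][5]=4·0+1=1
row 6: T[6][2]=5·50+24=274  T[6][3]=5·35+50=225  T[6][4]=5·10+35=85  T[6][5]=5·1+10=15  T[6][6]=5·0+1=1
row 7: T[7][3]=6·225+274=1624  T[7][4]=6·85+225=735  T[7][5]=6·15+85=175  T[7][6]=6·1+15=21
row 8: T[8][4]=7·735+1624=6769  T[8][5]=7·175+735=1960  T[8][6]=7·21+175=322
Read c(8,4) = 6769, c(8,5) = 1960, c(8,6) = 322.

6769, 1960, 322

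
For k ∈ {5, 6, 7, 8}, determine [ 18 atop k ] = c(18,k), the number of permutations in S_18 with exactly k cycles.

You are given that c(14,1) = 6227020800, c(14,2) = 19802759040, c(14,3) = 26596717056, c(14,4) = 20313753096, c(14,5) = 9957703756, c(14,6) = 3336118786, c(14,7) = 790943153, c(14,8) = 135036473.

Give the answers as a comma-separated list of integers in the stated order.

@15  (15,2):19802759040·14+6227020800→283465647360, (15,3):26596717056·14+19802759040→392156797824, (15,4):20313753096·14+26596717056→310989260400, (15,5):9957703756·14+20313753096→159721605680, (15,6):3336118786·14+9957703756→56663366760, (15,7):790943153·14+3336118786→14409322928, (15,8):135036473·14+790943153→2681453775
@16  (16,3):392156797824·15+283465647360→6165817614720, (16,4):310989260400·15+392156797824→5056995703824, (16,5):159721605680·15+310989260400→2706813345600, (16,6):56663366760·15+159721605680→1009672107080, (16,7):14409322928·15+56663366760→272803210680, (16,8):2681453775·15+14409322928→54631129553
@17  (17,4):5056995703824·16+6165817614720→87077748875904, (17,5):2706813345600·16+5056995703824→48366009233424, (17,6):1009672107080·16+2706813345600→18861567058880, (17,7):272803210680·16+1009672107080→5374523477960, (17,8):54631129553·16+272803210680→1146901283528
@18  (18,5):48366009233424·17+87077748875904→909299905844112, (18,6):18861567058880·17+48366009233424→369012649234384, (18,7):5374523477960·17+18861567058880→110228466184200, (18,8):1146901283528·17+5374523477960→24871845297936
Read c(18,5) = 909299905844112, c(18,6) = 369012649234384, c(18,7) = 110228466184200, c(18,8) = 24871845297936.

909299905844112, 369012649234384, 110228466184200, 24871845297936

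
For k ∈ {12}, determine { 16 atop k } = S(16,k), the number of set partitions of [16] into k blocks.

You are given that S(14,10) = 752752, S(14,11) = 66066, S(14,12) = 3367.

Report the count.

2757118

i=15: T(15,11)=752752+11·66066=1479478 | T(15,12)=66066+12·3367=106470
i=16: T(16,12)=1479478+12·106470=2757118
Read S(16,12) = 2757118.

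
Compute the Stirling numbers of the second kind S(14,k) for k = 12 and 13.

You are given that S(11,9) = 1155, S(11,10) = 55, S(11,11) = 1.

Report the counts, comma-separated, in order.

r12: T_12,10=10×55+1155=1705; T_12,11=11×1+55=66; T_12,12=12×0+1=1
r13: T_13,11=11×66+1705=2431; T_13,12=12×1+66=78; T_13,13=13×0+1=1
r14: T_14,12=12×78+2431=3367; T_14,13=13×1+78=91
Read S(14,12) = 3367, S(14,13) = 91.

3367, 91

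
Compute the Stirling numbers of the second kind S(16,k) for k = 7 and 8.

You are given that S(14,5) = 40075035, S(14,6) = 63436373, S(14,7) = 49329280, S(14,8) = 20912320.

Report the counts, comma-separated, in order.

3281882604, 2141764053

[15] T[15,6]:6*63436373+40075035=420693273 · T[15,7]:7*49329280+63436373=408741333 · T[15,8]:8*20912320+49329280=216627840
[16] T[16,7]:7*408741333+420693273=3281882604 · T[16,8]:8*216627840+408741333=2141764053
Read S(16,7) = 3281882604, S(16,8) = 2141764053.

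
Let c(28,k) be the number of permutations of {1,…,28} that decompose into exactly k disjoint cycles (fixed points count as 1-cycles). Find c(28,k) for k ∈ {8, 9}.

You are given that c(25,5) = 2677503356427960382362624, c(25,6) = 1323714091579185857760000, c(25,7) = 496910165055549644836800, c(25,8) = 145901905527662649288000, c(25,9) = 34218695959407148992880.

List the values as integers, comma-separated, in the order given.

[26] T[26,6]:25*1323714091579185857760000+2677503356427960382362624=35770355645907606826362624 · T[26,7]:25*496910165055549644836800+1323714091579185857760000=13746468217967926978680000 · T[26,8]:25*145901905527662649288000+496910165055549644836800=4144457803247115877036800 · T[26,9]:25*34218695959407148992880+145901905527662649288000=1001369304512841374110000
[27] T[27,7]:26*13746468217967926978680000+35770355645907606826362624=393178529313073708272042624 · T[27,8]:26*4144457803247115877036800+13746468217967926978680000=121502371102392939781636800 · T[27,9]:26*1001369304512841374110000+4144457803247115877036800=30180059720580991603896800
[28] T[28,8]:27*121502371102392939781636800+393178529313073708272042624=3673742549077683082376236224 · T[28,9]:27*30180059720580991603896800+121502371102392939781636800=936363983558079713086850400
Read c(28,8) = 3673742549077683082376236224, c(28,9) = 936363983558079713086850400.

3673742549077683082376236224, 936363983558079713086850400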